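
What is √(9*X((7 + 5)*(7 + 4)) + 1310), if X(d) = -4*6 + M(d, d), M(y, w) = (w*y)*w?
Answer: √20700806 ≈ 4549.8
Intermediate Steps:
M(y, w) = y*w²
X(d) = -24 + d³ (X(d) = -4*6 + d*d² = -24 + d³)
√(9*X((7 + 5)*(7 + 4)) + 1310) = √(9*(-24 + ((7 + 5)*(7 + 4))³) + 1310) = √(9*(-24 + (12*11)³) + 1310) = √(9*(-24 + 132³) + 1310) = √(9*(-24 + 2299968) + 1310) = √(9*2299944 + 1310) = √(20699496 + 1310) = √20700806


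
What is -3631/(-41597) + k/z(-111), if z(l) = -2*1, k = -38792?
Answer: 806819043/41597 ≈ 19396.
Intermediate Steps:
z(l) = -2
-3631/(-41597) + k/z(-111) = -3631/(-41597) - 38792/(-2) = -3631*(-1/41597) - 38792*(-½) = 3631/41597 + 19396 = 806819043/41597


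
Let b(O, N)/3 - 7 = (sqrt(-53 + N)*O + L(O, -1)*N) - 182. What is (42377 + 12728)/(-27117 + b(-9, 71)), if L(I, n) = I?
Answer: -542949565/291240453 + 495945*sqrt(2)/97080151 ≈ -1.8570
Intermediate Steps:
b(O, N) = -525 + 3*N*O + 3*O*sqrt(-53 + N) (b(O, N) = 21 + 3*((sqrt(-53 + N)*O + O*N) - 182) = 21 + 3*((O*sqrt(-53 + N) + N*O) - 182) = 21 + 3*((N*O + O*sqrt(-53 + N)) - 182) = 21 + 3*(-182 + N*O + O*sqrt(-53 + N)) = 21 + (-546 + 3*N*O + 3*O*sqrt(-53 + N)) = -525 + 3*N*O + 3*O*sqrt(-53 + N))
(42377 + 12728)/(-27117 + b(-9, 71)) = (42377 + 12728)/(-27117 + (-525 + 3*71*(-9) + 3*(-9)*sqrt(-53 + 71))) = 55105/(-27117 + (-525 - 1917 + 3*(-9)*sqrt(18))) = 55105/(-27117 + (-525 - 1917 + 3*(-9)*(3*sqrt(2)))) = 55105/(-27117 + (-525 - 1917 - 81*sqrt(2))) = 55105/(-27117 + (-2442 - 81*sqrt(2))) = 55105/(-29559 - 81*sqrt(2))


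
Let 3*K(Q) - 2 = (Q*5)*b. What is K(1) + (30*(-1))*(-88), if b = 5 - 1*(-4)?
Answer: 7967/3 ≈ 2655.7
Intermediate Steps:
b = 9 (b = 5 + 4 = 9)
K(Q) = ⅔ + 15*Q (K(Q) = ⅔ + ((Q*5)*9)/3 = ⅔ + ((5*Q)*9)/3 = ⅔ + (45*Q)/3 = ⅔ + 15*Q)
K(1) + (30*(-1))*(-88) = (⅔ + 15*1) + (30*(-1))*(-88) = (⅔ + 15) - 30*(-88) = 47/3 + 2640 = 7967/3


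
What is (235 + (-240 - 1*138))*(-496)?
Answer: 70928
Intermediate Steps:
(235 + (-240 - 1*138))*(-496) = (235 + (-240 - 138))*(-496) = (235 - 378)*(-496) = -143*(-496) = 70928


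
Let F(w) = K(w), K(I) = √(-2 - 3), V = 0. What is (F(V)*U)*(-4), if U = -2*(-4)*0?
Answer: 0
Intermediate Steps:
K(I) = I*√5 (K(I) = √(-5) = I*√5)
F(w) = I*√5
U = 0 (U = 8*0 = 0)
(F(V)*U)*(-4) = ((I*√5)*0)*(-4) = 0*(-4) = 0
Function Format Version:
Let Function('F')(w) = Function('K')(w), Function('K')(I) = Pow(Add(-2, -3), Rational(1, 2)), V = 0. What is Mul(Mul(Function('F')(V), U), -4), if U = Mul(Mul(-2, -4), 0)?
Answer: 0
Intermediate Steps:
Function('K')(I) = Mul(I, Pow(5, Rational(1, 2))) (Function('K')(I) = Pow(-5, Rational(1, 2)) = Mul(I, Pow(5, Rational(1, 2))))
Function('F')(w) = Mul(I, Pow(5, Rational(1, 2)))
U = 0 (U = Mul(8, 0) = 0)
Mul(Mul(Function('F')(V), U), -4) = Mul(Mul(Mul(I, Pow(5, Rational(1, 2))), 0), -4) = Mul(0, -4) = 0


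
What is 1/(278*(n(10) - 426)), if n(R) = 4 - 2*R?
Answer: -1/122876 ≈ -8.1383e-6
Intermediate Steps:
1/(278*(n(10) - 426)) = 1/(278*((4 - 2*10) - 426)) = 1/(278*((4 - 20) - 426)) = 1/(278*(-16 - 426)) = 1/(278*(-442)) = 1/(-122876) = -1/122876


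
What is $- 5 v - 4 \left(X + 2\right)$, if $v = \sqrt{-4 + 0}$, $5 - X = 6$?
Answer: $-4 - 10 i \approx -4.0 - 10.0 i$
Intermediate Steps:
$X = -1$ ($X = 5 - 6 = -1$)
$v = 2 i$ ($v = \sqrt{-4} = 2 i \approx 2.0 i$)
$- 5 v - 4 \left(X + 2\right) = - 5 \cdot 2 i - 4 \left(-1 + 2\right) = - 10 i - 4 = -4 - 10 i$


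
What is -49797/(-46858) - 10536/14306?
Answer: 109349997/335175274 ≈ 0.32625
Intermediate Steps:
-49797/(-46858) - 10536/14306 = -49797*(-1/46858) - 10536*1/14306 = 49797/46858 - 5268/7153 = 109349997/335175274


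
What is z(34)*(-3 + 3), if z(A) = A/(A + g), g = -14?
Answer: 0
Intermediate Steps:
z(A) = A/(-14 + A) (z(A) = A/(A - 14) = A/(-14 + A))
z(34)*(-3 + 3) = (34/(-14 + 34))*(-3 + 3) = (34/20)*0 = (34*(1/20))*0 = (17/10)*0 = 0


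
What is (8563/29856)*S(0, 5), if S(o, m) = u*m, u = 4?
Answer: 42815/7464 ≈ 5.7362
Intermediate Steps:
S(o, m) = 4*m
(8563/29856)*S(0, 5) = (8563/29856)*(4*5) = (8563*(1/29856))*20 = (8563/29856)*20 = 42815/7464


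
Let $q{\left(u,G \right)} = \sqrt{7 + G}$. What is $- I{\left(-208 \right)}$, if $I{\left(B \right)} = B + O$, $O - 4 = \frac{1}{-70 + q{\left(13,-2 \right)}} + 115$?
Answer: $\frac{87145}{979} + \frac{\sqrt{5}}{4895} \approx 89.015$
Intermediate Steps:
$O = 119 + \frac{1}{-70 + \sqrt{5}}$ ($O = 4 + \left(\frac{1}{-70 + \sqrt{7 - 2}} + 115\right) = 4 + \left(\frac{1}{-70 + \sqrt{5}} + 115\right) = 4 + \left(115 + \frac{1}{-70 + \sqrt{5}}\right) = 119 + \frac{1}{-70 + \sqrt{5}} \approx 118.99$)
$I{\left(B \right)} = \frac{116487}{979} + B - \frac{\sqrt{5}}{4895}$ ($I{\left(B \right)} = B + \left(\frac{116487}{979} - \frac{\sqrt{5}}{4895}\right) = \frac{116487}{979} + B - \frac{\sqrt{5}}{4895}$)
$- I{\left(-208 \right)} = - (\frac{116487}{979} - 208 - \frac{\sqrt{5}}{4895}) = - (- \frac{87145}{979} - \frac{\sqrt{5}}{4895}) = \frac{87145}{979} + \frac{\sqrt{5}}{4895}$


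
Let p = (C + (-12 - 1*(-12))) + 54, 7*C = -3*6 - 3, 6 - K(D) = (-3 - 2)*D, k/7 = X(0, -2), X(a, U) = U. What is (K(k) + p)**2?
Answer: 169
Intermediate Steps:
k = -14 (k = 7*(-2) = -14)
K(D) = 6 + 5*D (K(D) = 6 - (-3 - 2)*D = 6 - (-5)*D = 6 + 5*D)
C = -3 (C = (-3*6 - 3)/7 = (-18 - 3)/7 = (1/7)*(-21) = -3)
p = 51 (p = (-3 + (-12 - 1*(-12))) + 54 = (-3 + (-12 + 12)) + 54 = (-3 + 0) + 54 = -3 + 54 = 51)
(K(k) + p)**2 = ((6 + 5*(-14)) + 51)**2 = ((6 - 70) + 51)**2 = (-64 + 51)**2 = (-13)**2 = 169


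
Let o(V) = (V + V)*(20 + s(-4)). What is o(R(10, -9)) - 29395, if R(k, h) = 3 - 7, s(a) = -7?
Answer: -29499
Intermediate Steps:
R(k, h) = -4
o(V) = 26*V (o(V) = (V + V)*(20 - 7) = (2*V)*13 = 26*V)
o(R(10, -9)) - 29395 = 26*(-4) - 29395 = -104 - 29395 = -29499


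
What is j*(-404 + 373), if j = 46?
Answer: -1426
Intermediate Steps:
j*(-404 + 373) = 46*(-404 + 373) = 46*(-31) = -1426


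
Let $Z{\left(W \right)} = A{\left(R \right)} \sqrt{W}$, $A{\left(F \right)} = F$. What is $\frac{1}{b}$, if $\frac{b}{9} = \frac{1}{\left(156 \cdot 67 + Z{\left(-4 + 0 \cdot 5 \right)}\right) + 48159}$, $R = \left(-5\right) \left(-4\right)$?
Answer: $\frac{19537}{3} + \frac{40 i}{9} \approx 6512.3 + 4.4444 i$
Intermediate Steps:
$R = 20$
$Z{\left(W \right)} = 20 \sqrt{W}$
$b = \frac{9 \left(58611 - 40 i\right)}{3435250921}$ ($b = \frac{9}{\left(156 \cdot 67 + 20 \sqrt{-4 + 0 \cdot 5}\right) + 48159} = \frac{9}{\left(10452 + 20 \sqrt{-4 + 0}\right) + 48159} = \frac{9}{\left(10452 + 20 \sqrt{-4}\right) + 48159} = \frac{9}{\left(10452 + 20 \cdot 2 i\right) + 48159} = \frac{9}{\left(10452 + 40 i\right) + 48159} = \frac{9}{58611 + 40 i} = 9 \frac{58611 - 40 i}{3435250921} = \frac{9 \left(58611 - 40 i\right)}{3435250921} \approx 0.00015355 - 1.048 \cdot 10^{-7} i$)
$\frac{1}{b} = \frac{1}{\frac{527499}{3435250921} - \frac{360 i}{3435250921}} = \frac{3435250921 \left(\frac{527499}{3435250921} + \frac{360 i}{3435250921}\right)}{81}$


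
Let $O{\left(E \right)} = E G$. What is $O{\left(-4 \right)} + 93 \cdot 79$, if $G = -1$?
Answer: $7351$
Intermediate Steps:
$O{\left(E \right)} = - E$ ($O{\left(E \right)} = E \left(-1\right) = - E$)
$O{\left(-4 \right)} + 93 \cdot 79 = \left(-1\right) \left(-4\right) + 93 \cdot 79 = 4 + 7347 = 7351$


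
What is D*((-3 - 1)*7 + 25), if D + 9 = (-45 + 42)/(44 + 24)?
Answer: 1845/68 ≈ 27.132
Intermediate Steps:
D = -615/68 (D = -9 + (-45 + 42)/(44 + 24) = -9 - 3/68 = -615/68 ≈ -9.0441)
D*((-3 - 1)*7 + 25) = -615*((-3 - 1)*7 + 25)/68 = -615*(-4*7 + 25)/68 = -615*(-28 + 25)/68 = -615/68*(-3) = 1845/68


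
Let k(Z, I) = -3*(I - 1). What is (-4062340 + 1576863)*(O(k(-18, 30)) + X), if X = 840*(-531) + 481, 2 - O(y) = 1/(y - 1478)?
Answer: 1733114919967808/1565 ≈ 1.1074e+12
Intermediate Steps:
k(Z, I) = 3 - 3*I (k(Z, I) = -3*(-1 + I) = 3 - 3*I)
O(y) = 2 - 1/(-1478 + y) (O(y) = 2 - 1/(y - 1478) = 2 - 1/(-1478 + y))
X = -445559 (X = -446040 + 481 = -445559)
(-4062340 + 1576863)*(O(k(-18, 30)) + X) = (-4062340 + 1576863)*((-2957 + 2*(3 - 3*30))/(-1478 + (3 - 3*30)) - 445559) = -2485477*((-2957 + 2*(3 - 90))/(-1478 + (3 - 90)) - 445559) = -2485477*((-2957 + 2*(-87))/(-1478 - 87) - 445559) = -2485477*((-2957 - 174)/(-1565) - 445559) = -2485477*(-1/1565*(-3131) - 445559) = -2485477*(3131/1565 - 445559) = -2485477*(-697296704/1565) = 1733114919967808/1565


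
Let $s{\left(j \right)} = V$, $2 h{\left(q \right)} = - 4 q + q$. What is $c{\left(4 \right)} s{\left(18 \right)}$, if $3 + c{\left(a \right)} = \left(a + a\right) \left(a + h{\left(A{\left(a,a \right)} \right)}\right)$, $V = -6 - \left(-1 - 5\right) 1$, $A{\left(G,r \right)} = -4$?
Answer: $0$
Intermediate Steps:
$h{\left(q \right)} = - \frac{3 q}{2}$ ($h{\left(q \right)} = \frac{- 4 q + q}{2} = \frac{\left(-3\right) q}{2} = - \frac{3 q}{2}$)
$V = 0$ ($V = -6 - \left(-6\right) 1 = -6 - -6 = -6 + 6 = 0$)
$c{\left(a \right)} = -3 + 2 a \left(6 + a\right)$ ($c{\left(a \right)} = -3 + \left(a + a\right) \left(a - -6\right) = -3 + 2 a \left(a + 6\right) = -3 + 2 a \left(6 + a\right)$)
$s{\left(j \right)} = 0$
$c{\left(4 \right)} s{\left(18 \right)} = \left(-3 + 2 \cdot 4^{2} + 12 \cdot 4\right) 0 = \left(-3 + 2 \cdot 16 + 48\right) 0 = \left(-3 + 32 + 48\right) 0 = 77 \cdot 0 = 0$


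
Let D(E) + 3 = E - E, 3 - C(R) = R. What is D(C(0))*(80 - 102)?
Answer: 66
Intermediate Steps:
C(R) = 3 - R
D(E) = -3 (D(E) = -3 + (E - E) = -3 + 0 = -3)
D(C(0))*(80 - 102) = -3*(80 - 102) = -3*(-22) = 66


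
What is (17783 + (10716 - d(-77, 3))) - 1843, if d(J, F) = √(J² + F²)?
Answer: 26656 - √5938 ≈ 26579.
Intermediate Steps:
d(J, F) = √(F² + J²)
(17783 + (10716 - d(-77, 3))) - 1843 = (17783 + (10716 - √(3² + (-77)²))) - 1843 = (17783 + (10716 - √(9 + 5929))) - 1843 = (17783 + (10716 - √5938)) - 1843 = (28499 - √5938) - 1843 = 26656 - √5938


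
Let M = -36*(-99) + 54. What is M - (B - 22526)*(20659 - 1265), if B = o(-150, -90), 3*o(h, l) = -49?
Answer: 1311568892/3 ≈ 4.3719e+8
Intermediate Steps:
o(h, l) = -49/3 (o(h, l) = (⅓)*(-49) = -49/3)
B = -49/3 ≈ -16.333
M = 3618 (M = 3564 + 54 = 3618)
M - (B - 22526)*(20659 - 1265) = 3618 - (-49/3 - 22526)*(20659 - 1265) = 3618 - (-67627)*19394/3 = 3618 - 1*(-1311558038/3) = 3618 + 1311558038/3 = 1311568892/3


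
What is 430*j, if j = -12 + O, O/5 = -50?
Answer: -112660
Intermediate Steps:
O = -250 (O = 5*(-50) = -250)
j = -262 (j = -12 - 250 = -262)
430*j = 430*(-262) = -112660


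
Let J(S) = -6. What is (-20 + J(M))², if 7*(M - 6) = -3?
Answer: 676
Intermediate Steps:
M = 39/7 (M = 6 + (⅐)*(-3) = 6 - 3/7 = 39/7 ≈ 5.5714)
(-20 + J(M))² = (-20 - 6)² = (-26)² = 676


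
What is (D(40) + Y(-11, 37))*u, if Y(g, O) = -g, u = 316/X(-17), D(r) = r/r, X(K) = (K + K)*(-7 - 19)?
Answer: 948/221 ≈ 4.2896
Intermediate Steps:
X(K) = -52*K (X(K) = (2*K)*(-26) = -52*K)
D(r) = 1
u = 79/221 (u = 316/((-52*(-17))) = 316/884 = 316*(1/884) = 79/221 ≈ 0.35747)
(D(40) + Y(-11, 37))*u = (1 - 1*(-11))*(79/221) = (1 + 11)*(79/221) = 12*(79/221) = 948/221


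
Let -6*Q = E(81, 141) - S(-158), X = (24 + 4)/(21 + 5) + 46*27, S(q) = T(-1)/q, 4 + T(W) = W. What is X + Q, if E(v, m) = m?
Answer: 15030131/12324 ≈ 1219.6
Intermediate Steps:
T(W) = -4 + W
S(q) = -5/q (S(q) = (-4 - 1)/q = -5/q)
X = 16160/13 (X = 28/26 + 1242 = 28*(1/26) + 1242 = 14/13 + 1242 = 16160/13 ≈ 1243.1)
Q = -22273/948 (Q = -(141 - (-5)/(-158))/6 = -(141 - (-5)*(-1)/158)/6 = -(141 - 1*5/158)/6 = -(141 - 5/158)/6 = -⅙*22273/158 = -22273/948 ≈ -23.495)
X + Q = 16160/13 - 22273/948 = 15030131/12324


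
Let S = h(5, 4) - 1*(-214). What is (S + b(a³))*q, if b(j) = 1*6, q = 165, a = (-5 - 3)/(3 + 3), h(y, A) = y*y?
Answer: 40425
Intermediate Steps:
h(y, A) = y²
a = -4/3 (a = -8/6 = -8*⅙ = -4/3 ≈ -1.3333)
S = 239 (S = 5² - 1*(-214) = 25 + 214 = 239)
b(j) = 6
(S + b(a³))*q = (239 + 6)*165 = 245*165 = 40425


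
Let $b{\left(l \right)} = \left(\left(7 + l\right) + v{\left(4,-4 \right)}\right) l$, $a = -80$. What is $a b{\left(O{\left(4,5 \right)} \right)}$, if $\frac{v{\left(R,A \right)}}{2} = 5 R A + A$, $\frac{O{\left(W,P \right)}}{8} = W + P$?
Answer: $512640$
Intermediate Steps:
$O{\left(W,P \right)} = 8 P + 8 W$ ($O{\left(W,P \right)} = 8 \left(W + P\right) = 8 \left(P + W\right) = 8 P + 8 W$)
$v{\left(R,A \right)} = 2 A + 10 A R$ ($v{\left(R,A \right)} = 2 \left(5 R A + A\right) = 2 \left(5 A R + A\right) = 2 \left(A + 5 A R\right) = 2 A + 10 A R$)
$b{\left(l \right)} = l \left(-161 + l\right)$ ($b{\left(l \right)} = \left(\left(7 + l\right) + 2 \left(-4\right) \left(1 + 5 \cdot 4\right)\right) l = \left(\left(7 + l\right) + 2 \left(-4\right) \left(1 + 20\right)\right) l = \left(\left(7 + l\right) + 2 \left(-4\right) 21\right) l = \left(\left(7 + l\right) - 168\right) l = \left(-161 + l\right) l = l \left(-161 + l\right)$)
$a b{\left(O{\left(4,5 \right)} \right)} = - 80 \left(8 \cdot 5 + 8 \cdot 4\right) \left(-161 + \left(8 \cdot 5 + 8 \cdot 4\right)\right) = - 80 \left(40 + 32\right) \left(-161 + \left(40 + 32\right)\right) = - 80 \cdot 72 \left(-161 + 72\right) = - 80 \cdot 72 \left(-89\right) = \left(-80\right) \left(-6408\right) = 512640$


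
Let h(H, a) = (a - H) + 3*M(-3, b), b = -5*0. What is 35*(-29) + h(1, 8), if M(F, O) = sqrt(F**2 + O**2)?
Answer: -999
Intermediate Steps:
b = 0
h(H, a) = 9 + a - H (h(H, a) = (a - H) + 3*sqrt((-3)**2 + 0**2) = (a - H) + 3*sqrt(9 + 0) = (a - H) + 3*sqrt(9) = (a - H) + 3*3 = (a - H) + 9 = 9 + a - H)
35*(-29) + h(1, 8) = 35*(-29) + (9 + 8 - 1*1) = -1015 + (9 + 8 - 1) = -1015 + 16 = -999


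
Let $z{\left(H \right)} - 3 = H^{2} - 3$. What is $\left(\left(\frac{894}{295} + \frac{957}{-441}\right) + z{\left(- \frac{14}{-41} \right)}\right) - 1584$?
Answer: $- \frac{115396936267}{72896565} \approx -1583.0$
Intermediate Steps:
$z{\left(H \right)} = H^{2}$ ($z{\left(H \right)} = 3 + \left(H^{2} - 3\right) = 3 + \left(-3 + H^{2}\right) = H^{2}$)
$\left(\left(\frac{894}{295} + \frac{957}{-441}\right) + z{\left(- \frac{14}{-41} \right)}\right) - 1584 = \left(\left(\frac{894}{295} + \frac{957}{-441}\right) + \left(- \frac{14}{-41}\right)^{2}\right) - 1584 = \left(\left(894 \cdot \frac{1}{295} + 957 \left(- \frac{1}{441}\right)\right) + \left(\left(-14\right) \left(- \frac{1}{41}\right)\right)^{2}\right) - 1584 = \left(\left(\frac{894}{295} - \frac{319}{147}\right) + \left(\frac{14}{41}\right)^{2}\right) - 1584 = \left(\frac{37313}{43365} + \frac{196}{1681}\right) - 1584 = \frac{71222693}{72896565} - 1584 = - \frac{115396936267}{72896565}$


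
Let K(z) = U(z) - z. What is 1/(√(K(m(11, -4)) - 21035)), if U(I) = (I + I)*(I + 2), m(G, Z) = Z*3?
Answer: -I*√20783/20783 ≈ -0.0069366*I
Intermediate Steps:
m(G, Z) = 3*Z
U(I) = 2*I*(2 + I) (U(I) = (2*I)*(2 + I) = 2*I*(2 + I))
K(z) = -z + 2*z*(2 + z) (K(z) = 2*z*(2 + z) - z = -z + 2*z*(2 + z))
1/(√(K(m(11, -4)) - 21035)) = 1/(√((3*(-4))*(3 + 2*(3*(-4))) - 21035)) = 1/(√(-12*(3 + 2*(-12)) - 21035)) = 1/(√(-12*(3 - 24) - 21035)) = 1/(√(-12*(-21) - 21035)) = 1/(√(252 - 21035)) = 1/(√(-20783)) = 1/(I*√20783) = -I*√20783/20783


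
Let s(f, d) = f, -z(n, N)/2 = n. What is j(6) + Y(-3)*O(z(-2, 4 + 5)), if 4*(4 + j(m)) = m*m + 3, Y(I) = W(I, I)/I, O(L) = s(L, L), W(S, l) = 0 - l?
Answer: 7/4 ≈ 1.7500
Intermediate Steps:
W(S, l) = -l
z(n, N) = -2*n
O(L) = L
Y(I) = -1 (Y(I) = (-I)/I = -1)
j(m) = -13/4 + m²/4 (j(m) = -4 + (m*m + 3)/4 = -4 + (m² + 3)/4 = -4 + (3 + m²)/4 = -4 + (¾ + m²/4) = -13/4 + m²/4)
j(6) + Y(-3)*O(z(-2, 4 + 5)) = (-13/4 + (¼)*6²) - (-2)*(-2) = (-13/4 + (¼)*36) - 1*4 = (-13/4 + 9) - 4 = 23/4 - 4 = 7/4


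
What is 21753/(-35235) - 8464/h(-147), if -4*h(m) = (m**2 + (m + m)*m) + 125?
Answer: -132841/1381995 ≈ -0.096123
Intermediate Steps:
h(m) = -125/4 - 3*m**2/4 (h(m) = -((m**2 + (m + m)*m) + 125)/4 = -((m**2 + (2*m)*m) + 125)/4 = -((m**2 + 2*m**2) + 125)/4 = -(3*m**2 + 125)/4 = -(125 + 3*m**2)/4 = -125/4 - 3*m**2/4)
21753/(-35235) - 8464/h(-147) = 21753/(-35235) - 8464/(-125/4 - 3/4*(-147)**2) = 21753*(-1/35235) - 8464/(-125/4 - 3/4*21609) = -2417/3915 - 8464/(-125/4 - 64827/4) = -2417/3915 - 8464/(-16238) = -2417/3915 - 8464*(-1/16238) = -2417/3915 + 184/353 = -132841/1381995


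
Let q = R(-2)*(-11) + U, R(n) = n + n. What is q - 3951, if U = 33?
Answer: -3874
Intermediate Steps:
R(n) = 2*n
q = 77 (q = (2*(-2))*(-11) + 33 = -4*(-11) + 33 = 44 + 33 = 77)
q - 3951 = 77 - 3951 = -3874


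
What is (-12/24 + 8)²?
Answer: 225/4 ≈ 56.250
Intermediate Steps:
(-12/24 + 8)² = (-12*1/24 + 8)² = (-½ + 8)² = (15/2)² = 225/4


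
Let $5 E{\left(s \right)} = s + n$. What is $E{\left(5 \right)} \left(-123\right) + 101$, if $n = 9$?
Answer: $- \frac{1217}{5} \approx -243.4$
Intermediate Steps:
$E{\left(s \right)} = \frac{9}{5} + \frac{s}{5}$ ($E{\left(s \right)} = \frac{s + 9}{5} = \frac{9 + s}{5} = \frac{9}{5} + \frac{s}{5}$)
$E{\left(5 \right)} \left(-123\right) + 101 = \left(\frac{9}{5} + \frac{1}{5} \cdot 5\right) \left(-123\right) + 101 = \left(\frac{9}{5} + 1\right) \left(-123\right) + 101 = \frac{14}{5} \left(-123\right) + 101 = - \frac{1722}{5} + 101 = - \frac{1217}{5}$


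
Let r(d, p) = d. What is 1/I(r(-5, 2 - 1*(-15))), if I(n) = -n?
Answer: ⅕ ≈ 0.20000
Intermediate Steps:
1/I(r(-5, 2 - 1*(-15))) = 1/(-1*(-5)) = 1/5 = ⅕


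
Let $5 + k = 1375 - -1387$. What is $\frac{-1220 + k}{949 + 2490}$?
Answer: $\frac{1537}{3439} \approx 0.44693$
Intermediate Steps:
$k = 2757$ ($k = -5 + \left(1375 - -1387\right) = -5 + \left(1375 + 1387\right) = -5 + 2762 = 2757$)
$\frac{-1220 + k}{949 + 2490} = \frac{-1220 + 2757}{949 + 2490} = \frac{1537}{3439}$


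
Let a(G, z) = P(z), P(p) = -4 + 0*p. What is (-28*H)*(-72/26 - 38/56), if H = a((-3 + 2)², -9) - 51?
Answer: -69025/13 ≈ -5309.6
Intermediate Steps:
P(p) = -4 (P(p) = -4 + 0 = -4)
a(G, z) = -4
H = -55 (H = -4 - 51 = -55)
(-28*H)*(-72/26 - 38/56) = (-28*(-55))*(-72/26 - 38/56) = 1540*(-72*1/26 - 38*1/56) = 1540*(-36/13 - 19/28) = 1540*(-1255/364) = -69025/13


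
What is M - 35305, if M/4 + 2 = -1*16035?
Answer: -99453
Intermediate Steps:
M = -64148 (M = -8 + 4*(-1*16035) = -8 + 4*(-16035) = -8 - 64140 = -64148)
M - 35305 = -64148 - 35305 = -99453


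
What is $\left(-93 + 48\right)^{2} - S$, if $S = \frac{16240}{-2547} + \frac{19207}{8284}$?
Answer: $\frac{42811791631}{21099348} \approx 2029.1$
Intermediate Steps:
$S = - \frac{85611931}{21099348}$ ($S = 16240 \left(- \frac{1}{2547}\right) + 19207 \cdot \frac{1}{8284} = - \frac{16240}{2547} + \frac{19207}{8284} = - \frac{85611931}{21099348} \approx -4.0576$)
$\left(-93 + 48\right)^{2} - S = \left(-93 + 48\right)^{2} - - \frac{85611931}{21099348} = \left(-45\right)^{2} + \frac{85611931}{21099348} = 2025 + \frac{85611931}{21099348} = \frac{42811791631}{21099348}$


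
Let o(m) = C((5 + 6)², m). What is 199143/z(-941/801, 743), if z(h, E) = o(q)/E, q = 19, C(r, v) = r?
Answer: 147963249/121 ≈ 1.2228e+6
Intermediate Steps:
o(m) = 121 (o(m) = (5 + 6)² = 11² = 121)
z(h, E) = 121/E
199143/z(-941/801, 743) = 199143/((121/743)) = 199143/((121*(1/743))) = 199143/(121/743) = 199143*(743/121) = 147963249/121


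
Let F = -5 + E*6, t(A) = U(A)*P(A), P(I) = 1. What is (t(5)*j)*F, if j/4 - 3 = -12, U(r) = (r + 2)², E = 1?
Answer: -1764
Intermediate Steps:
U(r) = (2 + r)²
j = -36 (j = 12 + 4*(-12) = 12 - 48 = -36)
t(A) = (2 + A)² (t(A) = (2 + A)²*1 = (2 + A)²)
F = 1 (F = -5 + 1*6 = -5 + 6 = 1)
(t(5)*j)*F = ((2 + 5)²*(-36))*1 = (7²*(-36))*1 = (49*(-36))*1 = -1764*1 = -1764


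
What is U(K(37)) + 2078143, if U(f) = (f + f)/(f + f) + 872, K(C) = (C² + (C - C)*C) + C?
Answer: 2079016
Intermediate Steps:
K(C) = C + C² (K(C) = (C² + 0*C) + C = (C² + 0) + C = C² + C = C + C²)
U(f) = 873 (U(f) = (2*f)/((2*f)) + 872 = (2*f)*(1/(2*f)) + 872 = 1 + 872 = 873)
U(K(37)) + 2078143 = 873 + 2078143 = 2079016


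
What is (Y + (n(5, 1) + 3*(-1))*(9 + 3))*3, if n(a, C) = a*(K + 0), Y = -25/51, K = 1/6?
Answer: -1351/17 ≈ -79.471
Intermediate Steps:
K = ⅙ (K = 1*(⅙) = ⅙ ≈ 0.16667)
Y = -25/51 (Y = -25*1/51 = -25/51 ≈ -0.49020)
n(a, C) = a/6 (n(a, C) = a*(⅙ + 0) = a*(⅙) = a/6)
(Y + (n(5, 1) + 3*(-1))*(9 + 3))*3 = (-25/51 + ((⅙)*5 + 3*(-1))*(9 + 3))*3 = (-25/51 + (⅚ - 3)*12)*3 = (-25/51 - 13/6*12)*3 = (-25/51 - 26)*3 = -1351/51*3 = -1351/17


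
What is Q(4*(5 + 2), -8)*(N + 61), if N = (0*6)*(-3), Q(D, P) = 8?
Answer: 488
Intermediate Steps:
N = 0 (N = 0*(-3) = 0)
Q(4*(5 + 2), -8)*(N + 61) = 8*(0 + 61) = 8*61 = 488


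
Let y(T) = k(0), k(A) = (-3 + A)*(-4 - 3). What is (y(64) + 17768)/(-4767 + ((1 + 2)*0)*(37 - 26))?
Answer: -17789/4767 ≈ -3.7317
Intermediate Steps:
k(A) = 21 - 7*A (k(A) = (-3 + A)*(-7) = 21 - 7*A)
y(T) = 21 (y(T) = 21 - 7*0 = 21 + 0 = 21)
(y(64) + 17768)/(-4767 + ((1 + 2)*0)*(37 - 26)) = (21 + 17768)/(-4767 + ((1 + 2)*0)*(37 - 26)) = 17789/(-4767 + (3*0)*11) = 17789/(-4767 + 0*11) = 17789/(-4767 + 0) = 17789/(-4767) = 17789*(-1/4767) = -17789/4767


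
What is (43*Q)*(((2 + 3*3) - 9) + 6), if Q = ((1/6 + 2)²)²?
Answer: 1228123/162 ≈ 7581.0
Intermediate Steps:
Q = 28561/1296 (Q = ((⅙ + 2)²)² = ((13/6)²)² = (169/36)² = 28561/1296 ≈ 22.038)
(43*Q)*(((2 + 3*3) - 9) + 6) = (43*(28561/1296))*(((2 + 3*3) - 9) + 6) = 1228123*(((2 + 9) - 9) + 6)/1296 = 1228123*((11 - 9) + 6)/1296 = 1228123*(2 + 6)/1296 = (1228123/1296)*8 = 1228123/162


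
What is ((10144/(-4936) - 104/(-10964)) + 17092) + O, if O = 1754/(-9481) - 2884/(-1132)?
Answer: 77559628919156637/4537689568231 ≈ 17092.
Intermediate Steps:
O = 6339419/2683123 (O = 1754*(-1/9481) - 2884*(-1/1132) = -1754/9481 + 721/283 = 6339419/2683123 ≈ 2.3627)
((10144/(-4936) - 104/(-10964)) + 17092) + O = ((10144/(-4936) - 104/(-10964)) + 17092) + 6339419/2683123 = ((10144*(-1/4936) - 104*(-1/10964)) + 17092) + 6339419/2683123 = ((-1268/617 + 26/2741) + 17092) + 6339419/2683123 = (-3459546/1691197 + 17092) + 6339419/2683123 = 28902479578/1691197 + 6339419/2683123 = 77559628919156637/4537689568231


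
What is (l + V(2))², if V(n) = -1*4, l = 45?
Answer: 1681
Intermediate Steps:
V(n) = -4
(l + V(2))² = (45 - 4)² = 41² = 1681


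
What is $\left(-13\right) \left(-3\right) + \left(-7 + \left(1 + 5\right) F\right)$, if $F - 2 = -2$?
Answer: $32$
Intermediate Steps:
$F = 0$ ($F = 2 - 2 = 0$)
$\left(-13\right) \left(-3\right) + \left(-7 + \left(1 + 5\right) F\right) = \left(-13\right) \left(-3\right) - \left(7 - \left(1 + 5\right) 0\right) = 39 + \left(-7 + 6 \cdot 0\right) = 39 + \left(-7 + 0\right) = 39 - 7 = 32$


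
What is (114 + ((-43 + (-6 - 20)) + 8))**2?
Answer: 2809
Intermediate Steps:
(114 + ((-43 + (-6 - 20)) + 8))**2 = (114 + ((-43 - 26) + 8))**2 = (114 + (-69 + 8))**2 = (114 - 61)**2 = 53**2 = 2809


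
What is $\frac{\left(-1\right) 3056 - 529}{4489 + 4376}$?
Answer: $- \frac{239}{591} \approx -0.4044$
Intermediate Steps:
$\frac{\left(-1\right) 3056 - 529}{4489 + 4376} = \frac{-3056 - 529}{8865} = \left(-3585\right) \frac{1}{8865} = - \frac{239}{591}$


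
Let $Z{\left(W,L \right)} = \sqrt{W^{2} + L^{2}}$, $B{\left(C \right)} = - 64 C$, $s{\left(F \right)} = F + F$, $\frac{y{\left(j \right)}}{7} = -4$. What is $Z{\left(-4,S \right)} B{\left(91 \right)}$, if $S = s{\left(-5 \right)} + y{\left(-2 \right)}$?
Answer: $- 11648 \sqrt{365} \approx -2.2253 \cdot 10^{5}$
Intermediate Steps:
$y{\left(j \right)} = -28$ ($y{\left(j \right)} = 7 \left(-4\right) = -28$)
$s{\left(F \right)} = 2 F$
$S = -38$ ($S = 2 \left(-5\right) - 28 = -10 - 28 = -38$)
$Z{\left(W,L \right)} = \sqrt{L^{2} + W^{2}}$
$Z{\left(-4,S \right)} B{\left(91 \right)} = \sqrt{\left(-38\right)^{2} + \left(-4\right)^{2}} \left(\left(-64\right) 91\right) = \sqrt{1444 + 16} \left(-5824\right) = \sqrt{1460} \left(-5824\right) = 2 \sqrt{365} \left(-5824\right) = - 11648 \sqrt{365}$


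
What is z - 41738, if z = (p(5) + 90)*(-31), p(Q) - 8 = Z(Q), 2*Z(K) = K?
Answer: -89707/2 ≈ -44854.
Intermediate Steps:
Z(K) = K/2
p(Q) = 8 + Q/2
z = -6231/2 (z = ((8 + (½)*5) + 90)*(-31) = ((8 + 5/2) + 90)*(-31) = (21/2 + 90)*(-31) = (201/2)*(-31) = -6231/2 ≈ -3115.5)
z - 41738 = -6231/2 - 41738 = -89707/2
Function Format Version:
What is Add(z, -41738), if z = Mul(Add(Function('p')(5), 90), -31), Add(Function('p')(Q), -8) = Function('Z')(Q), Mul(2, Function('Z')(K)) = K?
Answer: Rational(-89707, 2) ≈ -44854.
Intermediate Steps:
Function('Z')(K) = Mul(Rational(1, 2), K)
Function('p')(Q) = Add(8, Mul(Rational(1, 2), Q))
z = Rational(-6231, 2) (z = Mul(Add(Add(8, Mul(Rational(1, 2), 5)), 90), -31) = Mul(Add(Add(8, Rational(5, 2)), 90), -31) = Mul(Add(Rational(21, 2), 90), -31) = Mul(Rational(201, 2), -31) = Rational(-6231, 2) ≈ -3115.5)
Add(z, -41738) = Add(Rational(-6231, 2), -41738) = Rational(-89707, 2)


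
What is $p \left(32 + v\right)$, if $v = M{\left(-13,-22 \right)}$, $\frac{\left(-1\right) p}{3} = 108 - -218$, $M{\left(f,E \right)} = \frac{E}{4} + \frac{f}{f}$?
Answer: $-26895$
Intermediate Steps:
$M{\left(f,E \right)} = 1 + \frac{E}{4}$ ($M{\left(f,E \right)} = E \frac{1}{4} + 1 = \frac{E}{4} + 1 = 1 + \frac{E}{4}$)
$p = -978$ ($p = - 3 \left(108 - -218\right) = - 3 \left(108 + 218\right) = \left(-3\right) 326 = -978$)
$v = - \frac{9}{2}$ ($v = 1 + \frac{1}{4} \left(-22\right) = 1 - \frac{11}{2} = - \frac{9}{2} \approx -4.5$)
$p \left(32 + v\right) = - 978 \left(32 - \frac{9}{2}\right) = \left(-978\right) \frac{55}{2} = -26895$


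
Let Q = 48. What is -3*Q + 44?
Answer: -100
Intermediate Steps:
-3*Q + 44 = -3*48 + 44 = -144 + 44 = -100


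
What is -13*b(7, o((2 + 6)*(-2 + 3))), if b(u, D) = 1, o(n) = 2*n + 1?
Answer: -13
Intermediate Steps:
o(n) = 1 + 2*n
-13*b(7, o((2 + 6)*(-2 + 3))) = -13*1 = -13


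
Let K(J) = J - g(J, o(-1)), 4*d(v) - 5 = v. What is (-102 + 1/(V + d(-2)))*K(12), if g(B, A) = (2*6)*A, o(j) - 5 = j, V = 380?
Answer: 5592312/1523 ≈ 3671.9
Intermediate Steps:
o(j) = 5 + j
g(B, A) = 12*A
d(v) = 5/4 + v/4
K(J) = -48 + J (K(J) = J - 12*(5 - 1) = J - 12*4 = J - 1*48 = J - 48 = -48 + J)
(-102 + 1/(V + d(-2)))*K(12) = (-102 + 1/(380 + (5/4 + (1/4)*(-2))))*(-48 + 12) = (-102 + 1/(380 + (5/4 - 1/2)))*(-36) = (-102 + 1/(380 + 3/4))*(-36) = (-102 + 1/(1523/4))*(-36) = (-102 + 4/1523)*(-36) = -155342/1523*(-36) = 5592312/1523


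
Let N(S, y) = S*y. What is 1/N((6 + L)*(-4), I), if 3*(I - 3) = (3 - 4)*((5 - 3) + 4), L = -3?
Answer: -1/12 ≈ -0.083333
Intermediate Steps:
I = 1 (I = 3 + ((3 - 4)*((5 - 3) + 4))/3 = 3 + (-(2 + 4))/3 = 3 + (-1*6)/3 = 3 + (⅓)*(-6) = 3 - 2 = 1)
1/N((6 + L)*(-4), I) = 1/(((6 - 3)*(-4))*1) = 1/((3*(-4))*1) = 1/(-12*1) = 1/(-12) = -1/12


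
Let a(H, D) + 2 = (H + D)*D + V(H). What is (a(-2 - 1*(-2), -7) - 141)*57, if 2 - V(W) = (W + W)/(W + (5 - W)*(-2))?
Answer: -5244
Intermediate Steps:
V(W) = 2 - 2*W/(-10 + 3*W) (V(W) = 2 - (W + W)/(W + (5 - W)*(-2)) = 2 - 2*W/(W + (-10 + 2*W)) = 2 - 2*W/(-10 + 3*W))
a(H, D) = -2 + D*(D + H) + 4*(-5 + H)/(-10 + 3*H) (a(H, D) = -2 + ((H + D)*D + 4*(-5 + H)/(-10 + 3*H)) = -2 + ((D + H)*D + 4*(-5 + H)/(-10 + 3*H)) = -2 + (D*(D + H) + 4*(-5 + H)/(-10 + 3*H)) = -2 + D*(D + H) + 4*(-5 + H)/(-10 + 3*H))
(a(-2 - 1*(-2), -7) - 141)*57 = ((-20 + 4*(-2 - 1*(-2)) + (-10 + 3*(-2 - 1*(-2)))*(-2 + (-7)**2 - 7*(-2 - 1*(-2))))/(-10 + 3*(-2 - 1*(-2))) - 141)*57 = ((-20 + 4*(-2 + 2) + (-10 + 3*(-2 + 2))*(-2 + 49 - 7*(-2 + 2)))/(-10 + 3*(-2 + 2)) - 141)*57 = ((-20 + 4*0 + (-10 + 3*0)*(-2 + 49 - 7*0))/(-10 + 3*0) - 141)*57 = ((-20 + 0 + (-10 + 0)*(-2 + 49 + 0))/(-10 + 0) - 141)*57 = ((-20 + 0 - 10*47)/(-10) - 141)*57 = (-(-20 + 0 - 470)/10 - 141)*57 = (-1/10*(-490) - 141)*57 = (49 - 141)*57 = -92*57 = -5244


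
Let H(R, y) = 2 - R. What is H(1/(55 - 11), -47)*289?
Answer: 25143/44 ≈ 571.43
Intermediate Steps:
H(1/(55 - 11), -47)*289 = (2 - 1/(55 - 11))*289 = (2 - 1/44)*289 = (87/44)*289 = 25143/44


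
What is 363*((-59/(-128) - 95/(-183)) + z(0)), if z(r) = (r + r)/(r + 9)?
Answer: 2777797/7808 ≈ 355.76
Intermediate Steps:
z(r) = 2*r/(9 + r) (z(r) = (2*r)/(9 + r) = 2*r/(9 + r))
363*((-59/(-128) - 95/(-183)) + z(0)) = 363*((-59/(-128) - 95/(-183)) + 2*0/(9 + 0)) = 363*((-59*(-1/128) - 95*(-1/183)) + 2*0/9) = 363*((59/128 + 95/183) + 2*0*(⅑)) = 363*(22957/23424 + 0) = 363*(22957/23424) = 2777797/7808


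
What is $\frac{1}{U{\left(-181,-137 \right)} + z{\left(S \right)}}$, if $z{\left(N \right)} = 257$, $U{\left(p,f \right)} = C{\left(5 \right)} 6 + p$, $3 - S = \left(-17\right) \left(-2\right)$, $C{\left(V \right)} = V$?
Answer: $\frac{1}{106} \approx 0.009434$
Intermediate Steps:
$S = -31$ ($S = 3 - \left(-17\right) \left(-2\right) = 3 - 34 = -31$)
$U{\left(p,f \right)} = 30 + p$ ($U{\left(p,f \right)} = 5 \cdot 6 + p = 30 + p$)
$\frac{1}{U{\left(-181,-137 \right)} + z{\left(S \right)}} = \frac{1}{\left(30 - 181\right) + 257} = \frac{1}{-151 + 257} = \frac{1}{106}$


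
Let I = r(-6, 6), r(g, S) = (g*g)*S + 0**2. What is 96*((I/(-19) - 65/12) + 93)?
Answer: 139016/19 ≈ 7316.6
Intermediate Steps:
r(g, S) = S*g**2 (r(g, S) = g**2*S + 0 = S*g**2 + 0 = S*g**2)
I = 216 (I = 6*(-6)**2 = 6*36 = 216)
96*((I/(-19) - 65/12) + 93) = 96*((216/(-19) - 65/12) + 93) = 96*((216*(-1/19) - 65*1/12) + 93) = 96*((-216/19 - 65/12) + 93) = 96*(-3827/228 + 93) = 96*(17377/228) = 139016/19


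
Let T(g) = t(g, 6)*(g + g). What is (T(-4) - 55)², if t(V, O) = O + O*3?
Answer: 61009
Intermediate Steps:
t(V, O) = 4*O (t(V, O) = O + 3*O = 4*O)
T(g) = 48*g (T(g) = (4*6)*(g + g) = 24*(2*g) = 48*g)
(T(-4) - 55)² = (48*(-4) - 55)² = (-192 - 55)² = (-247)² = 61009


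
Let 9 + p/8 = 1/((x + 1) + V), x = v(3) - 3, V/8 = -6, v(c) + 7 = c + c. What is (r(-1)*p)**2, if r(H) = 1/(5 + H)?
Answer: 846400/2601 ≈ 325.41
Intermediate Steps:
v(c) = -7 + 2*c (v(c) = -7 + (c + c) = -7 + 2*c)
V = -48 (V = 8*(-6) = -48)
x = -4 (x = (-7 + 2*3) - 3 = (-7 + 6) - 3 = -1 - 3 = -4)
p = -3680/51 (p = -72 + 8/((-4 + 1) - 48) = -72 + 8/(-3 - 48) = -72 + 8/(-51) = -72 + 8*(-1/51) = -72 - 8/51 = -3680/51 ≈ -72.157)
(r(-1)*p)**2 = (-3680/51/(5 - 1))**2 = (-3680/51/4)**2 = ((1/4)*(-3680/51))**2 = (-920/51)**2 = 846400/2601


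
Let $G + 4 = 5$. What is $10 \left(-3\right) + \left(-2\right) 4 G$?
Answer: $-38$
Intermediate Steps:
$G = 1$ ($G = -4 + 5 = 1$)
$10 \left(-3\right) + \left(-2\right) 4 G = 10 \left(-3\right) + \left(-2\right) 4 \cdot 1 = -30 - 8 = -38$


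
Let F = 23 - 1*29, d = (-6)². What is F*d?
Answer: -216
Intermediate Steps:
d = 36
F = -6 (F = 23 - 29 = -6)
F*d = -6*36 = -216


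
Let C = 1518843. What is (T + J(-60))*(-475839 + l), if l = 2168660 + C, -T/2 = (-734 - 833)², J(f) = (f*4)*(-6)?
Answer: -15767786451232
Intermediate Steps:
J(f) = -24*f (J(f) = (4*f)*(-6) = -24*f)
T = -4910978 (T = -2*(-734 - 833)² = -2*(-1567)² = -2*2455489 = -4910978)
l = 3687503 (l = 2168660 + 1518843 = 3687503)
(T + J(-60))*(-475839 + l) = (-4910978 - 24*(-60))*(-475839 + 3687503) = (-4910978 + 1440)*3211664 = -4909538*3211664 = -15767786451232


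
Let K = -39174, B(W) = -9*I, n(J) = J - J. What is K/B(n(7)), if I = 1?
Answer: 13058/3 ≈ 4352.7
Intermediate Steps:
n(J) = 0
B(W) = -9 (B(W) = -9*1 = -9)
K/B(n(7)) = -39174/(-9) = -39174*(-⅑) = 13058/3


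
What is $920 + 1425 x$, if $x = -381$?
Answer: $-542005$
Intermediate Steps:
$920 + 1425 x = 920 + 1425 \left(-381\right) = 920 - 542925 = -542005$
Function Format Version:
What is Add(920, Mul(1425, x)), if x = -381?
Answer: -542005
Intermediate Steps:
Add(920, Mul(1425, x)) = Add(920, Mul(1425, -381)) = Add(920, -542925) = -542005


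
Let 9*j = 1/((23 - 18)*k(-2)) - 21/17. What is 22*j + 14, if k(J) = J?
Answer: 8213/765 ≈ 10.736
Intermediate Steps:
j = -227/1530 (j = (1/((23 - 18)*(-2)) - 21/17)/9 = (-1/2/5 - 21*1/17)/9 = ((1/5)*(-1/2) - 21/17)/9 = (-1/10 - 21/17)/9 = (1/9)*(-227/170) = -227/1530 ≈ -0.14837)
22*j + 14 = 22*(-227/1530) + 14 = -2497/765 + 14 = 8213/765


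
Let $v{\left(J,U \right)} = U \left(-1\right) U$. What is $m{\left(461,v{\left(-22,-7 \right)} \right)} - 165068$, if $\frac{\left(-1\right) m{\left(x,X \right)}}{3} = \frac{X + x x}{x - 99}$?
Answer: $- \frac{30196016}{181} \approx -1.6683 \cdot 10^{5}$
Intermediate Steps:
$v{\left(J,U \right)} = - U^{2}$ ($v{\left(J,U \right)} = - U U = - U^{2}$)
$m{\left(x,X \right)} = - \frac{3 \left(X + x^{2}\right)}{-99 + x}$ ($m{\left(x,X \right)} = - 3 \frac{X + x x}{x - 99} = - 3 \frac{X + x^{2}}{-99 + x} = - \frac{3 \left(X + x^{2}\right)}{-99 + x}$)
$m{\left(461,v{\left(-22,-7 \right)} \right)} - 165068 = \frac{3 \left(- \left(-1\right) \left(-7\right)^{2} - 461^{2}\right)}{-99 + 461} - 165068 = \frac{3 \left(- \left(-1\right) 49 - 212521\right)}{362} - 165068 = 3 \cdot \frac{1}{362} \left(\left(-1\right) \left(-49\right) - 212521\right) - 165068 = 3 \cdot \frac{1}{362} \left(49 - 212521\right) - 165068 = 3 \cdot \frac{1}{362} \left(-212472\right) - 165068 = - \frac{318708}{181} - 165068 = - \frac{30196016}{181}$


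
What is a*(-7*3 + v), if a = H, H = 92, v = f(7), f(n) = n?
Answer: -1288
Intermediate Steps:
v = 7
a = 92
a*(-7*3 + v) = 92*(-7*3 + 7) = 92*(-21 + 7) = 92*(-14) = -1288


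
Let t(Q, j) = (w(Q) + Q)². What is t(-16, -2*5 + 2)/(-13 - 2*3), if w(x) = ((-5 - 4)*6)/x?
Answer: -10201/1216 ≈ -8.3890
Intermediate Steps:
w(x) = -54/x (w(x) = (-9*6)/x = -54/x)
t(Q, j) = (Q - 54/Q)² (t(Q, j) = (-54/Q + Q)² = (Q - 54/Q)²)
t(-16, -2*5 + 2)/(-13 - 2*3) = ((-54 + (-16)²)²/(-16)²)/(-13 - 2*3) = ((-54 + 256)²/256)/(-13 - 6) = ((1/256)*202²)/(-19) = ((1/256)*40804)*(-1/19) = (10201/64)*(-1/19) = -10201/1216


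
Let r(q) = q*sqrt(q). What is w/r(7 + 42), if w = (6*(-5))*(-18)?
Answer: 540/343 ≈ 1.5743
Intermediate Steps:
r(q) = q**(3/2)
w = 540 (w = -30*(-18) = 540)
w/r(7 + 42) = 540/((7 + 42)**(3/2)) = 540/(49**(3/2)) = 540/343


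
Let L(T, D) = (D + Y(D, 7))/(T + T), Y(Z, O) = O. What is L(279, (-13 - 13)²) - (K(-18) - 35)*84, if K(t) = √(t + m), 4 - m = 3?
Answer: 1641203/558 - 84*I*√17 ≈ 2941.2 - 346.34*I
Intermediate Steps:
m = 1 (m = 4 - 1*3 = 4 - 3 = 1)
L(T, D) = (7 + D)/(2*T) (L(T, D) = (D + 7)/(T + T) = (7 + D)/((2*T)) = (7 + D)*(1/(2*T)) = (7 + D)/(2*T))
K(t) = √(1 + t) (K(t) = √(t + 1) = √(1 + t))
L(279, (-13 - 13)²) - (K(-18) - 35)*84 = (½)*(7 + (-13 - 13)²)/279 - (√(1 - 18) - 35)*84 = (½)*(1/279)*(7 + (-26)²) - (√(-17) - 35)*84 = (½)*(1/279)*(7 + 676) - (I*√17 - 35)*84 = (½)*(1/279)*683 - (-35 + I*√17)*84 = 683/558 - (-2940 + 84*I*√17) = 683/558 + (2940 - 84*I*√17) = 1641203/558 - 84*I*√17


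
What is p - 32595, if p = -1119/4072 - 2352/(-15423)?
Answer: -682351244771/20934152 ≈ -32595.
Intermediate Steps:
p = -2560331/20934152 (p = -1119*1/4072 - 2352*(-1/15423) = -1119/4072 + 784/5141 = -2560331/20934152 ≈ -0.12230)
p - 32595 = -2560331/20934152 - 32595 = -682351244771/20934152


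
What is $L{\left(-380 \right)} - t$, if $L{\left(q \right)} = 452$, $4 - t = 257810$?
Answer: $258258$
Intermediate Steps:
$t = -257806$ ($t = 4 - 257810 = -257806$)
$L{\left(-380 \right)} - t = 452 - -257806 = 452 + 257806 = 258258$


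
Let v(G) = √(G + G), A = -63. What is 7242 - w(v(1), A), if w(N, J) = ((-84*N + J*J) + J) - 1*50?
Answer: 3386 + 84*√2 ≈ 3504.8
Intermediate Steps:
v(G) = √2*√G (v(G) = √(2*G) = √2*√G)
w(N, J) = -50 + J + J² - 84*N (w(N, J) = ((-84*N + J²) + J) - 50 = ((J² - 84*N) + J) - 50 = (J + J² - 84*N) - 50 = -50 + J + J² - 84*N)
7242 - w(v(1), A) = 7242 - (-50 - 63 + (-63)² - 84*√2*√1) = 7242 - (-50 - 63 + 3969 - 84*√2) = 7242 - (3856 - 84*√2) = 7242 + (-3856 + 84*√2) = 3386 + 84*√2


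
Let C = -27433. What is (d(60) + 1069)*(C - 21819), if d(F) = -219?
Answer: -41864200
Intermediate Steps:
(d(60) + 1069)*(C - 21819) = (-219 + 1069)*(-27433 - 21819) = 850*(-49252) = -41864200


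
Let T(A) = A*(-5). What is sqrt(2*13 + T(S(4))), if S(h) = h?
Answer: sqrt(6) ≈ 2.4495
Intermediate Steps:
T(A) = -5*A
sqrt(2*13 + T(S(4))) = sqrt(2*13 - 5*4) = sqrt(26 - 20) = sqrt(6)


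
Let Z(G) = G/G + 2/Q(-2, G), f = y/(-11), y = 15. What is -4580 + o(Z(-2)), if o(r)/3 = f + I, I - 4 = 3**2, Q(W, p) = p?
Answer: -49996/11 ≈ -4545.1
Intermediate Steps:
f = -15/11 (f = 15/(-11) = 15*(-1/11) = -15/11 ≈ -1.3636)
Z(G) = 1 + 2/G (Z(G) = G/G + 2/G = 1 + 2/G)
I = 13 (I = 4 + 3**2 = 4 + 9 = 13)
o(r) = 384/11 (o(r) = 3*(-15/11 + 13) = 3*(128/11) = 384/11)
-4580 + o(Z(-2)) = -4580 + 384/11 = -49996/11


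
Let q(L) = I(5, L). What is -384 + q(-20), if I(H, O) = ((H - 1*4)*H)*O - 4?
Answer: -488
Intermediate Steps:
I(H, O) = -4 + H*O*(-4 + H) (I(H, O) = ((H - 4)*H)*O - 4 = ((-4 + H)*H)*O - 4 = (H*(-4 + H))*O - 4 = H*O*(-4 + H) - 4 = -4 + H*O*(-4 + H))
q(L) = -4 + 5*L (q(L) = -4 + L*5² - 4*5*L = -4 + L*25 - 20*L = -4 + 25*L - 20*L = -4 + 5*L)
-384 + q(-20) = -384 + (-4 + 5*(-20)) = -384 + (-4 - 100) = -384 - 104 = -488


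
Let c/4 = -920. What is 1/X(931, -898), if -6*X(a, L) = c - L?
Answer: 3/1391 ≈ 0.0021567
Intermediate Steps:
c = -3680 (c = 4*(-920) = -3680)
X(a, L) = 1840/3 + L/6 (X(a, L) = -(-3680 - L)/6 = 1840/3 + L/6)
1/X(931, -898) = 1/(1840/3 + (1/6)*(-898)) = 1/(1840/3 - 449/3) = 1/(1391/3) = 3/1391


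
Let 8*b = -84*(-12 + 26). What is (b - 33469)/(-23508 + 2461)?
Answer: 33616/21047 ≈ 1.5972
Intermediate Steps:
b = -147 (b = (-84*(-12 + 26))/8 = (-84*14)/8 = (⅛)*(-1176) = -147)
(b - 33469)/(-23508 + 2461) = (-147 - 33469)/(-23508 + 2461) = -33616/(-21047) = -33616*(-1/21047) = 33616/21047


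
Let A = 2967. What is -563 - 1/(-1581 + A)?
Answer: -780319/1386 ≈ -563.00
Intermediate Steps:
-563 - 1/(-1581 + A) = -563 - 1/(-1581 + 2967) = -563 - 1/1386 = -780319/1386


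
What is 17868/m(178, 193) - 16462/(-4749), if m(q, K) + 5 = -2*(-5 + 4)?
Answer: -28268582/4749 ≈ -5952.5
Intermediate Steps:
m(q, K) = -3 (m(q, K) = -5 - 2*(-5 + 4) = -5 - 2*(-1) = -5 + 2 = -3)
17868/m(178, 193) - 16462/(-4749) = 17868/(-3) - 16462/(-4749) = 17868*(-⅓) - 16462*(-1/4749) = -5956 + 16462/4749 = -28268582/4749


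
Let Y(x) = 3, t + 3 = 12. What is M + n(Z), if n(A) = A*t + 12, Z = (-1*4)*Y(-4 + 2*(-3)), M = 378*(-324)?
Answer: -122568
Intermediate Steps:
t = 9 (t = -3 + 12 = 9)
M = -122472
Z = -12 (Z = -1*4*3 = -4*3 = -12)
n(A) = 12 + 9*A (n(A) = A*9 + 12 = 9*A + 12 = 12 + 9*A)
M + n(Z) = -122472 + (12 + 9*(-12)) = -122472 + (12 - 108) = -122472 - 96 = -122568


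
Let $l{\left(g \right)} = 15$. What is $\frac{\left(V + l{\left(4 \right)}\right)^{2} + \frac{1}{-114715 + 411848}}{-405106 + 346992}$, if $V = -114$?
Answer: $- \frac{1456100267}{8633793581} \approx -0.16865$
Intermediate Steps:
$\frac{\left(V + l{\left(4 \right)}\right)^{2} + \frac{1}{-114715 + 411848}}{-405106 + 346992} = \frac{\left(-114 + 15\right)^{2} + \frac{1}{-114715 + 411848}}{-405106 + 346992} = \frac{\left(-99\right)^{2} + \frac{1}{297133}}{-58114} = \left(9801 + \frac{1}{297133}\right) \left(- \frac{1}{58114}\right) = \frac{2912200534}{297133} \left(- \frac{1}{58114}\right) = - \frac{1456100267}{8633793581}$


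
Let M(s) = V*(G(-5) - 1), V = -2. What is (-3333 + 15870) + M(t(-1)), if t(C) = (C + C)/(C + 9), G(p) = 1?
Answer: 12537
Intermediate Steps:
t(C) = 2*C/(9 + C) (t(C) = (2*C)/(9 + C) = 2*C/(9 + C))
M(s) = 0 (M(s) = -2*(1 - 1) = -2*0 = 0)
(-3333 + 15870) + M(t(-1)) = (-3333 + 15870) + 0 = 12537 + 0 = 12537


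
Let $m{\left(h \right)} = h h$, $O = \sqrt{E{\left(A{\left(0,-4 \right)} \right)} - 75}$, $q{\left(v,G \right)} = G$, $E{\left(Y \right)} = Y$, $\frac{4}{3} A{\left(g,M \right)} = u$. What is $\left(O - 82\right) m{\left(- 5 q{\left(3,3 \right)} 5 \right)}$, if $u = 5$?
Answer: $-461250 + \frac{5625 i \sqrt{285}}{2} \approx -4.6125 \cdot 10^{5} + 47480.0 i$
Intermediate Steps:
$A{\left(g,M \right)} = \frac{15}{4}$ ($A{\left(g,M \right)} = \frac{3}{4} \cdot 5 = \frac{15}{4}$)
$O = \frac{i \sqrt{285}}{2}$ ($O = \sqrt{\frac{15}{4} - 75} = \sqrt{- \frac{285}{4}} = \frac{i \sqrt{285}}{2} \approx 8.441 i$)
$m{\left(h \right)} = h^{2}$
$\left(O - 82\right) m{\left(- 5 q{\left(3,3 \right)} 5 \right)} = \left(\frac{i \sqrt{285}}{2} - 82\right) \left(\left(-5\right) 3 \cdot 5\right)^{2} = \left(-82 + \frac{i \sqrt{285}}{2}\right) \left(\left(-15\right) 5\right)^{2} = \left(-82 + \frac{i \sqrt{285}}{2}\right) \left(-75\right)^{2} = \left(-82 + \frac{i \sqrt{285}}{2}\right) 5625 = -461250 + \frac{5625 i \sqrt{285}}{2}$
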